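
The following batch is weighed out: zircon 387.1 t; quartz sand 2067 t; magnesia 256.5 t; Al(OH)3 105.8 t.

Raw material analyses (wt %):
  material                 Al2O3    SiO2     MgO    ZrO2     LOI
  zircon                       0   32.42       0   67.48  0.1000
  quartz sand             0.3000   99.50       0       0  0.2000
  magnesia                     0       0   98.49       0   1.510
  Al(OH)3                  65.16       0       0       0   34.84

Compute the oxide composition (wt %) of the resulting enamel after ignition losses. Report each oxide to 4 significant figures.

Each numeric step holds full precision from first step to last; intermediates are displayed (rounded to 4 significant figures) within the worked lines; a single rounding produces every reported value — derived quantities, including the four compositions, totals, glass mass, LOI, yield, are carried from the weighed amounts on 2771 t of glass at full float precision as they appear in the problem or answer text.
Mass of each oxide from the mix:
  Al2O3: 2067·0.003000 + 105.8·0.6516 = 75.14 t
  SiO2: 387.1·0.3242 + 2067·0.9950 = 2182 t
  MgO: 256.5·0.9849 = 252.6 t
  ZrO2: 387.1·0.6748 = 261.2 t
LOI: 387.1·0.001000 + 2067·0.002000 + 256.5·0.01510 + 105.8·0.3484 = 45.25 t
Glass = total batch minus LOI = 2816 − 45.25 = 2771 t (= the summed oxide contributions)
percent share: oxide ÷ glass, ×100

Glass mass = 2771 t (batch 2816 − LOI 45.25).
Composition: Al2O3 2.712%, SiO2 78.75%, MgO 9.116%, ZrO2 9.426%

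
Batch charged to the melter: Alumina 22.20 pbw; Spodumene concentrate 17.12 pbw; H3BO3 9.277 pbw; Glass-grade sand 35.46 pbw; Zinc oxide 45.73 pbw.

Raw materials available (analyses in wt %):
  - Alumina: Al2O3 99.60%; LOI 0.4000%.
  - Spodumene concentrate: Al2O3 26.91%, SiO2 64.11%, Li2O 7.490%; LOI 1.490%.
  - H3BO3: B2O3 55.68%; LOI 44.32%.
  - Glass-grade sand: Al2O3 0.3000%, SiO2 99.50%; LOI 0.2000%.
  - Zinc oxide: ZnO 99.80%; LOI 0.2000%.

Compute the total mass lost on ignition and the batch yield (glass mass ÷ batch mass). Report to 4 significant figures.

Working values are printed rounded off to 4 significant figures as written. All internal work carries full float precision at all times. A single rounding completes each reported result — the derived quantities, which include the five compositions, glass mass, ignition loss, totals, yield, are recomputed in full precision, exactly as shown in the question or the answer, from the weighed amounts on 125.2 pbw of glass.
Loss on ignition, line by line:
  Alumina: 22.20 × 0.004000 = 0.08880 pbw
  Spodumene concentrate: 17.12 × 0.01490 = 0.2551 pbw
  H3BO3: 9.277 × 0.4432 = 4.112 pbw
  Glass-grade sand: 35.46 × 0.002000 = 0.07092 pbw
  Zinc oxide: 45.73 × 0.002000 = 0.09146 pbw
Total LOI = 4.618 pbw
Glass = batch − LOI = 129.8 − 4.618 = 125.2 pbw

LOI loss = 4.618 pbw; glass = 125.2 pbw; yield = 96.44%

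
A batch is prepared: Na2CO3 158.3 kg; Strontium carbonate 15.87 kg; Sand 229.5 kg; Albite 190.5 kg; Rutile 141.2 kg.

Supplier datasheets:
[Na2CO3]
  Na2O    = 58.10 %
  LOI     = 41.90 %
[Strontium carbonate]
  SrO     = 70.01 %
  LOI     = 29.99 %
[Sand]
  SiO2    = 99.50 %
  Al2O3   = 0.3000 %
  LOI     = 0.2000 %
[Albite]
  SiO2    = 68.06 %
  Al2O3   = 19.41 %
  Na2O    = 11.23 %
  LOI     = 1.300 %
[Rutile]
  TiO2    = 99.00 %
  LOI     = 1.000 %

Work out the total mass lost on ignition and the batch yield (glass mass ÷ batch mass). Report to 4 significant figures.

LOI loss = 75.43 kg; glass = 659.9 kg; yield = 89.74%

All internal work carries exact precision at each step; working values are printed rounded to 4 significant figures across the worked steps — a single rounding produces each reported value. The derived quantities are re-derived at exact precision (net glass mass, the five compositions, LOI, the yield, the totals) using the weight values per 659.9 kg of glass, as written in either problem or answer.
Per-material ignition loss:
  Na2CO3: 158.3 × 0.4190 = 66.33 kg
  Strontium carbonate: 15.87 × 0.2999 = 4.759 kg
  Sand: 229.5 × 0.002000 = 0.4590 kg
  Albite: 190.5 × 0.01300 = 2.476 kg
  Rutile: 141.2 × 0.01000 = 1.412 kg
Total LOI = 75.43 kg
Glass = batch − LOI = 735.4 − 75.43 = 659.9 kg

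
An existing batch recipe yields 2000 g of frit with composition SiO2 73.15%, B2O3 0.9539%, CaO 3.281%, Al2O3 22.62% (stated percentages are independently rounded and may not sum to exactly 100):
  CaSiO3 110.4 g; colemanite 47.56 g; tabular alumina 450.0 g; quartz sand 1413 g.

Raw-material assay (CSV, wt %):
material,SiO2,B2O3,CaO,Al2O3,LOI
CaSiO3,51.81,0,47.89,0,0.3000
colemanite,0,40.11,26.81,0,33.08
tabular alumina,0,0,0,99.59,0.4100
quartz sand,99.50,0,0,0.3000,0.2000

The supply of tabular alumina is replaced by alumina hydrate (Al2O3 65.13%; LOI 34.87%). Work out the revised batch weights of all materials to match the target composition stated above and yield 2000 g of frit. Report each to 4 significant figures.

The whole derivation maintains full precision end to end; mid-chain values are shown, with 4-significant-figure rounding, between the steps; each reported number includes exactly one rounding — derived quantities, which include the four compositions, glass mass, yield, ignition loss, the totals, are carried in full precision, exactly as printed in the problem or answer text, from the batch weights on 2000 g of glass.
Target masses of each oxide per 2000 g frit:
  SiO2: 73.15% × 2000 = 1463 g
  B2O3: 0.9539% × 2000 = 19.08 g
  CaO: 3.281% × 2000 = 65.62 g
  Al2O3: 22.62% × 2000 = 452.4 g
A balance pass over the oxides, using the reported weights, at the basis given (delivered sums recover each target once rounding is allowed for):
  SiO2: 110.4·0.5181 + 1413·0.9950 = 1463 g (target 1463 g)
  B2O3: 47.56·0.4011 = 19.08 g (target 19.08 g)
  CaO: 110.4·0.4789 + 47.56·0.2681 = 65.62 g (target 65.62 g)
  Al2O3: 688.1·0.6513 + 1413·0.003000 = 452.4 g (target 452.4 g)
Glass mass check: whole batch net of LOI = 2000 g (per-oxide target masses sum to 2000 g; the stated basis being 2000 g — a pure rounding effect).
Total batch = Σ batch = 2259 g; Σ batch·LOI gives LOI loss = 258.8 g; yield = glass ÷ total batch = 88.54%.

Revised batch per 2000 g frit:
  CaSiO3: 110.4 g
  colemanite: 47.56 g
  alumina hydrate: 688.1 g
  quartz sand: 1413 g
Total batch = 2259 g; LOI loss = 258.8 g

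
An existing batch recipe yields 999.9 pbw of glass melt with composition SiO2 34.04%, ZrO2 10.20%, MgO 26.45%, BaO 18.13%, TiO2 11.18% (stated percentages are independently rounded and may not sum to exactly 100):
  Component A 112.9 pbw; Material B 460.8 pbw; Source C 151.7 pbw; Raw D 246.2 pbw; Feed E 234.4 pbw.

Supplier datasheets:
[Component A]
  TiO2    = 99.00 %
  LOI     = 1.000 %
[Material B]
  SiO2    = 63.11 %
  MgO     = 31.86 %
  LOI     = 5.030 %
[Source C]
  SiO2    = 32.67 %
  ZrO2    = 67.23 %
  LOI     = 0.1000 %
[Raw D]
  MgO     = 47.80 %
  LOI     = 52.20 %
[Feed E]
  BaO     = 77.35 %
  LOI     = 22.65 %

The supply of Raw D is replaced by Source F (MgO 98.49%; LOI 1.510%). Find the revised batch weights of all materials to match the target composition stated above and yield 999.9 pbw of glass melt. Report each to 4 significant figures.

Revised batch per 999.9 pbw glass melt:
  Component A: 112.9 pbw
  Material B: 460.8 pbw
  Source C: 151.7 pbw
  Source F: 119.5 pbw
  Feed E: 234.4 pbw
Total batch = 1079 pbw; LOI loss = 79.35 pbw

The whole derivation maintains full float precision all the way through; mid-chain values are printed, rounded to four significant figures, alongside each step — every reported result is rounded once only. The derived quantities (ignition loss, the totals, the yield, glass mass, the five compositions) are re-derived in full float precision using the weight values at 999.9 pbw of glass as set out in problem or answer.
Target oxide masses per 999.9 pbw glass melt:
  SiO2: 34.04% × 999.9 = 340.4 pbw
  ZrO2: 10.20% × 999.9 = 102.0 pbw
  MgO: 26.45% × 999.9 = 264.5 pbw
  BaO: 18.13% × 999.9 = 181.3 pbw
  TiO2: 11.18% × 999.9 = 111.8 pbw
Oxide-by-oxide audit applying the batch weights above, at the basis given (each sum matches its target mass inside rounding margins):
  SiO2: 460.8·0.6311 + 151.7·0.3267 = 340.4 pbw (target 340.4 pbw)
  ZrO2: 151.7·0.6723 = 102.0 pbw (target 102.0 pbw)
  MgO: 460.8·0.3186 + 119.5·0.9849 = 264.5 pbw (target 264.5 pbw)
  BaO: 234.4·0.7735 = 181.3 pbw (target 181.3 pbw)
  TiO2: 112.9·0.9900 = 111.8 pbw (target 111.8 pbw)
The glass-mass cross-check: net batch after ignition = 999.9 pbw (the targets, summed, come to 999.9 pbw; the stated basis being 999.9 pbw — any gap is answer rounding).
Summing the batch: Σ batch = 1079 pbw; LOI loss = Σ batch·LOI = 79.35 pbw; as yield: glass ÷ batch → 92.65%.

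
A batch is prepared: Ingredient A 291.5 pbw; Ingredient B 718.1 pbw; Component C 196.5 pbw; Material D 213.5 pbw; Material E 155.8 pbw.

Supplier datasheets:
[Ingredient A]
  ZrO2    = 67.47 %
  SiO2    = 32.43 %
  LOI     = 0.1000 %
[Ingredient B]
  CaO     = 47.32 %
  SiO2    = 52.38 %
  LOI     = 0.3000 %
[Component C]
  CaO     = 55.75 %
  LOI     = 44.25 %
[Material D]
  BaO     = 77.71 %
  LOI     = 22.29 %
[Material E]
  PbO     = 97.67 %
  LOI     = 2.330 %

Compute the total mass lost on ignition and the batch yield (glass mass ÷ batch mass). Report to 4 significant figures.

The intermediate values are shown rounded to four significant digits in the working; full float precision is kept throughout; each reported value is rounded once only. Derived quantities are recomputed at full precision (ignition loss, the yield, the five compositions, net glass mass, totals) from the batch weights for 1435 pbw of glass as set out in the problem or answer text.
Loss on ignition, line by line:
  Ingredient A: 291.5 × 0.001000 = 0.2915 pbw
  Ingredient B: 718.1 × 0.003000 = 2.154 pbw
  Component C: 196.5 × 0.4425 = 86.95 pbw
  Material D: 213.5 × 0.2229 = 47.59 pbw
  Material E: 155.8 × 0.02330 = 3.630 pbw
Total LOI = 140.6 pbw
Glass = batch − LOI = 1575 − 140.6 = 1435 pbw

LOI loss = 140.6 pbw; glass = 1435 pbw; yield = 91.07%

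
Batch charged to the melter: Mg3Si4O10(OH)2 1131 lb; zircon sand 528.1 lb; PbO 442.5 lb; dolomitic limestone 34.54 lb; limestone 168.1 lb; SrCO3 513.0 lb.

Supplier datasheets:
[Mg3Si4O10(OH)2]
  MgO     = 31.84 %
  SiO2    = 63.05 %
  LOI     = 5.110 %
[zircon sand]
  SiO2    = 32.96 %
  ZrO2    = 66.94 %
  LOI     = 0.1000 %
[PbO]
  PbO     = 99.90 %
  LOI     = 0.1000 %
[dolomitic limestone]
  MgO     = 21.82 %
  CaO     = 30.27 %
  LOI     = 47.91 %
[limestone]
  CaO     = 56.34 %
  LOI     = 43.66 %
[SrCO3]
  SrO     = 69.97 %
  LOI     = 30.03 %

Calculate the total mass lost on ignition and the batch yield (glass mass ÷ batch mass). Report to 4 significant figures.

LOI loss = 302.8 lb; glass = 2514 lb; yield = 89.25%

Exact precision is held at every stage. Intermediates appear (rounded to 4 significant figures) in the working — each reported result is rounded once only; all derived quantities, which include totals, the six compositions, the yield, LOI, glass mass, are computed in full float precision, as given in problem or answer, from the weighed amounts at 2514 lb of glass.
Loss on ignition, line by line:
  Mg3Si4O10(OH)2: 1131 × 0.05110 = 57.79 lb
  zircon sand: 528.1 × 0.001000 = 0.5281 lb
  PbO: 442.5 × 0.001000 = 0.4425 lb
  dolomitic limestone: 34.54 × 0.4791 = 16.55 lb
  limestone: 168.1 × 0.4366 = 73.39 lb
  SrCO3: 513.0 × 0.3003 = 154.1 lb
Total LOI = 302.8 lb
Glass = batch − LOI = 2817 − 302.8 = 2514 lb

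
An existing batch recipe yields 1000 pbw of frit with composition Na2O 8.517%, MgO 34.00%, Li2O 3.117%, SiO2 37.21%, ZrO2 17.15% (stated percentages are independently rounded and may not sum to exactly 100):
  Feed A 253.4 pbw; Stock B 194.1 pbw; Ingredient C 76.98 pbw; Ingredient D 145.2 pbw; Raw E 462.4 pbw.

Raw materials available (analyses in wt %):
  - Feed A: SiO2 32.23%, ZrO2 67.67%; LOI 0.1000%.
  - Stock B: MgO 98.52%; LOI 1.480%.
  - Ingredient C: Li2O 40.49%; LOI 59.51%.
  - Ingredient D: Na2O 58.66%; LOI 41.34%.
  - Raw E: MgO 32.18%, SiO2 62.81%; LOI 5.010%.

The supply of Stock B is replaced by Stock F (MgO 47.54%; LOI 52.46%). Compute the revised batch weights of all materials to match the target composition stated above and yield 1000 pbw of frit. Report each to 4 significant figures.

The intermediate values are displayed rounded to four significant figures between the steps — each numeric step keeps full float precision at each step; each reported number takes exactly one rounding; derived quantities are carried from the weighed amounts on 1000 pbw of glass at exact precision (the five compositions, the totals, ignition loss, yield, net glass mass), as set out in problem or answer.
Oxide mass targets, per 1000 pbw frit:
  Na2O: 8.517% × 1000 = 85.17 pbw
  MgO: 34.00% × 1000 = 340.0 pbw
  Li2O: 3.117% × 1000 = 31.17 pbw
  SiO2: 37.21% × 1000 = 372.1 pbw
  ZrO2: 17.15% × 1000 = 171.5 pbw
Mass-balance tally per oxide from the weights as reported, at the basis given (every target is met by its sum given rounding of the digits):
  Na2O: 145.2·0.5866 = 85.17 pbw (target 85.17 pbw)
  MgO: 402.2·0.4754 + 462.4·0.3218 = 340.0 pbw (target 340.0 pbw)
  Li2O: 76.98·0.4049 = 31.17 pbw (target 31.17 pbw)
  SiO2: 253.4·0.3223 + 462.4·0.6281 = 372.1 pbw (target 372.1 pbw)
  ZrO2: 253.4·0.6767 = 171.5 pbw (target 171.5 pbw)
Glass-mass bookkeeping: the batch minus its LOI: 999.9 pbw (the targets, summed, come to 999.9 pbw; with the basis standing at 1000 pbw — rounding explains the deltas).
Batch total: Σ batch = 1340 pbw; ignition loss, Σ(batch × LOI) = 340.3 pbw; the yield ratio, glass ÷ batch: 74.61%.

Revised batch per 1000 pbw frit:
  Feed A: 253.4 pbw
  Stock F: 402.2 pbw
  Ingredient C: 76.98 pbw
  Ingredient D: 145.2 pbw
  Raw E: 462.4 pbw
Total batch = 1340 pbw; LOI loss = 340.3 pbw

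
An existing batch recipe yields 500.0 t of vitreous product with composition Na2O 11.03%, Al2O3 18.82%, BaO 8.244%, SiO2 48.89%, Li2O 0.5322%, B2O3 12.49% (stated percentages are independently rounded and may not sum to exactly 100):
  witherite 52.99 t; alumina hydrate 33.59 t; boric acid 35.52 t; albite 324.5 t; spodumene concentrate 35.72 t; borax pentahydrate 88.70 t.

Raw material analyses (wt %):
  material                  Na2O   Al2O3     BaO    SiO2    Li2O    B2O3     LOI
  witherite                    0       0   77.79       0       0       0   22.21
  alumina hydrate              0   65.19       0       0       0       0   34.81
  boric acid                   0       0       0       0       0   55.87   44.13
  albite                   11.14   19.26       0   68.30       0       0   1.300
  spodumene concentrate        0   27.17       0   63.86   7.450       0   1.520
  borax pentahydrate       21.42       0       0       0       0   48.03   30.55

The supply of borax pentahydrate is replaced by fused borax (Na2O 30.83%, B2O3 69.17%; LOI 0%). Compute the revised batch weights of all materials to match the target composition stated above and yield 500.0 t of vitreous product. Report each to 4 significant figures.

Revised batch per 500.0 t vitreous product:
  witherite: 52.99 t
  alumina hydrate: 33.59 t
  boric acid: 35.48 t
  albite: 324.5 t
  spodumene concentrate: 35.72 t
  fused borax: 61.63 t
Total batch = 543.9 t; LOI loss = 43.88 t

Values along the way are printed rounded to 4 significant figures; the whole derivation runs at full float precision in every operation — each reported value is rounded a single time; the derived quantities, including LOI, yield, six oxide percentages, the totals, net glass mass, are computed using the weight values at 500.0 t of glass at full precision precisely as stated by the problem or the answer.
Oxide mass targets, per 500.0 t vitreous product:
  Na2O: 11.03% × 500.0 = 55.15 t
  Al2O3: 18.82% × 500.0 = 94.10 t
  BaO: 8.244% × 500.0 = 41.22 t
  SiO2: 48.89% × 500.0 = 244.4 t
  Li2O: 0.5322% × 500.0 = 2.661 t
  B2O3: 12.49% × 500.0 = 62.45 t
Checking each oxide sum using the reported weights, for the quoted basis mass (sum by sum, the targets are met given rounding of the digits):
  Na2O: 324.5·0.1114 + 61.63·0.3083 = 55.15 t (target 55.15 t)
  Al2O3: 33.59·0.6519 + 324.5·0.1926 + 35.72·0.2717 = 94.10 t (target 94.10 t)
  BaO: 52.99·0.7779 = 41.22 t (target 41.22 t)
  SiO2: 324.5·0.6830 + 35.72·0.6386 = 244.4 t (target 244.4 t)
  Li2O: 35.72·0.07450 = 2.661 t (target 2.661 t)
  B2O3: 35.48·0.5587 + 61.63·0.6917 = 62.45 t (target 62.45 t)
Glass-mass sanity pass: the batch minus its LOI: 500.0 t (the targets, summed, come to 500.0 t; versus the stated basis of 500.0 t — differing by rounding only).
Whole-batch sum: Σ batch = 543.9 t; ignition loss, Σ(batch × LOI) = 43.88 t; as yield: glass ÷ batch → 91.93%.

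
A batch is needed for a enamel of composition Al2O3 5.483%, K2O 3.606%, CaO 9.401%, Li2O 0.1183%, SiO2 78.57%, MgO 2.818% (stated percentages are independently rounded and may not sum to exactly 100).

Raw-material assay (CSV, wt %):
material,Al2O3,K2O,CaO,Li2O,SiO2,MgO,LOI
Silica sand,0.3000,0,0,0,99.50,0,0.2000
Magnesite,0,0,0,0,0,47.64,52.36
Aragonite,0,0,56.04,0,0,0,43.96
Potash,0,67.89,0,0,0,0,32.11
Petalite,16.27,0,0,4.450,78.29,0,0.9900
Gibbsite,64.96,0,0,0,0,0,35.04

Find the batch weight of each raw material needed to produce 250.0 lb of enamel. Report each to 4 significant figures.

Each numeric step keeps exact precision at each step; working values are printed (rounded to 4 significant digits) in the printout — exactly one rounding lands on every reported value — the derived quantities are rebuilt from the batch weights per 250.0 lb of glass at full float precision (the yield, six oxide percentages, ignition loss, net glass mass, the totals), as they appear in either problem or answer.
The oxide mass targets at 250.0 lb enamel:
  Al2O3: 5.483% × 250.0 = 13.71 lb
  K2O: 3.606% × 250.0 = 9.015 lb
  CaO: 9.401% × 250.0 = 23.50 lb
  Li2O: 0.1183% × 250.0 = 0.2958 lb
  SiO2: 78.57% × 250.0 = 196.4 lb
  MgO: 2.818% × 250.0 = 7.045 lb
A balance pass over the oxides, using the reported weights, per the basis as stated (summed amounts equal target values exact up to rounding of places):
  Al2O3: 192.2·0.003000 + 6.646·0.1627 + 18.55·0.6496 = 13.71 lb (target 13.71 lb)
  K2O: 13.28·0.6789 = 9.016 lb (target 9.015 lb)
  CaO: 41.94·0.5604 = 23.50 lb (target 23.50 lb)
  Li2O: 6.646·0.04450 = 0.2957 lb (target 0.2958 lb)
  SiO2: 192.2·0.9950 + 6.646·0.7829 = 196.4 lb (target 196.4 lb)
  MgO: 14.79·0.4764 = 7.046 lb (target 7.045 lb)
Glass mass check: total batch − LOI = 250.0 lb (targets for the oxides total 250.0 lb; stated basis 250.0 lb — rounding explains the deltas).
Whole-batch sum: Σ batch = 287.4 lb; LOI loss = Σ batch·LOI = 37.40 lb; the yield ratio, glass ÷ batch: 86.99%.

Batch per 250.0 lb enamel:
  Silica sand: 192.2 lb
  Magnesite: 14.79 lb
  Aragonite: 41.94 lb
  Potash: 13.28 lb
  Petalite: 6.646 lb
  Gibbsite: 18.55 lb
Total batch = 287.4 lb; LOI loss = 37.40 lb; yield = 86.99%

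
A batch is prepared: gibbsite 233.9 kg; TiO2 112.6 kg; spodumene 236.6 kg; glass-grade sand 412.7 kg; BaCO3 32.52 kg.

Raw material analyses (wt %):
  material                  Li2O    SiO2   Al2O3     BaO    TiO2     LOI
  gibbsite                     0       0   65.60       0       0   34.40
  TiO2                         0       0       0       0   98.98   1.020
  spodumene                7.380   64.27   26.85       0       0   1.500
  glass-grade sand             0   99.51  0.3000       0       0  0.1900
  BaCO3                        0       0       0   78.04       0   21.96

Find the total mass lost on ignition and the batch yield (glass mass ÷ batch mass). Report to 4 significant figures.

LOI loss = 93.08 kg; glass = 935.2 kg; yield = 90.95%

In-progress results appear rounded to 4 significant digits at each printed step — the working math keeps exact precision from start to finish — exactly one rounding is applied to each reported value. Derived quantities are rebuilt in exact precision (the five compositions, totals, the yield, ignition loss, net glass mass) from the batch weights at 935.2 kg of glass, as they appear in the problem or answer text.
Loss on ignition, line by line:
  gibbsite: 233.9 × 0.3440 = 80.46 kg
  TiO2: 112.6 × 0.01020 = 1.149 kg
  spodumene: 236.6 × 0.01500 = 3.549 kg
  glass-grade sand: 412.7 × 0.001900 = 0.7841 kg
  BaCO3: 32.52 × 0.2196 = 7.141 kg
Total LOI = 93.08 kg
Glass = batch − LOI = 1028 − 93.08 = 935.2 kg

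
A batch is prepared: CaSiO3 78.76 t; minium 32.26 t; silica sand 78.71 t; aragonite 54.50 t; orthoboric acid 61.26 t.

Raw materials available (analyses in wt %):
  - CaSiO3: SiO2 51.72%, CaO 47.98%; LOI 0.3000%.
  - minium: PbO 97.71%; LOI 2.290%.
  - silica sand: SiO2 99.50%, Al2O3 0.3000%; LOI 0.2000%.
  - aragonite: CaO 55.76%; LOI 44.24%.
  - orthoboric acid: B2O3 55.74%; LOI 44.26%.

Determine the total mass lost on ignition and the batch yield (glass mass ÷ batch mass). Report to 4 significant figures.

Values along the way appear rounded off to 4 significant figures when written out; every computation carries full float precision through every step; a single rounding yields each reported result; derived quantities (yield, the five compositions, ignition loss, net glass mass, totals) are carried in exact precision from the batch weights for 253.1 t of glass, as they appear in the question or the answer.
Material-by-material LOI:
  CaSiO3: 78.76 × 0.003000 = 0.2363 t
  minium: 32.26 × 0.02290 = 0.7388 t
  silica sand: 78.71 × 0.002000 = 0.1574 t
  aragonite: 54.50 × 0.4424 = 24.11 t
  orthoboric acid: 61.26 × 0.4426 = 27.11 t
Total LOI = 52.36 t
Glass = batch − LOI = 305.5 − 52.36 = 253.1 t

LOI loss = 52.36 t; glass = 253.1 t; yield = 82.86%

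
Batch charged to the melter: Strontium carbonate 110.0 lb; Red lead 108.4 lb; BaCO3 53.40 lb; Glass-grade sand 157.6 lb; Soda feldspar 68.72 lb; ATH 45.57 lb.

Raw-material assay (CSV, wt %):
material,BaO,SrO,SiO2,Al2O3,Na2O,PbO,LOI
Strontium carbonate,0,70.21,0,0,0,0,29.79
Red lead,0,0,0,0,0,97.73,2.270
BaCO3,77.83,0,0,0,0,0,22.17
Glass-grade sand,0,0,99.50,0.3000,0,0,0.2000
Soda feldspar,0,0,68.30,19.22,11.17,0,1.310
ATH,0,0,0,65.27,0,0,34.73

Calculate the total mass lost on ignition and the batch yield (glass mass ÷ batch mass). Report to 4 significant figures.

LOI loss = 64.11 lb; glass = 479.6 lb; yield = 88.21%

Every computation keeps exact precision from first step to last — values along the way are printed rounded to 4 significant digits across the worked steps — each reported value undergoes a single rounding. The derived quantities are re-derived from the batch weights for 479.6 lb of glass at full precision (net glass mass, LOI, six oxide percentages, the totals, yield), as quoted within question or answer.
Each material's LOI contribution:
  Strontium carbonate: 110.0 × 0.2979 = 32.77 lb
  Red lead: 108.4 × 0.02270 = 2.461 lb
  BaCO3: 53.40 × 0.2217 = 11.84 lb
  Glass-grade sand: 157.6 × 0.002000 = 0.3152 lb
  Soda feldspar: 68.72 × 0.01310 = 0.9002 lb
  ATH: 45.57 × 0.3473 = 15.83 lb
Total LOI = 64.11 lb
Glass = batch − LOI = 543.7 − 64.11 = 479.6 lb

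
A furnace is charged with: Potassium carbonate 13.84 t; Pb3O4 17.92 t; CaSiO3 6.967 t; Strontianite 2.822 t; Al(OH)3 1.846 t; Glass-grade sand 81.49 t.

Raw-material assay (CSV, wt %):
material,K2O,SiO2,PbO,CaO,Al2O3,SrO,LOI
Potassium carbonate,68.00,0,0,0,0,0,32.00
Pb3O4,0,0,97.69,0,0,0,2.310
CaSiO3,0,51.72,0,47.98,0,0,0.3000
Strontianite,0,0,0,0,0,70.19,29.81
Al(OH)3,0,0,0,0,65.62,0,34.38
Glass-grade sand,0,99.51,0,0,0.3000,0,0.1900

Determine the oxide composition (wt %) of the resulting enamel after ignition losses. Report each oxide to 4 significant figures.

Each numeric step holds exact precision throughout. Values along the way appear, rounded to 4 significant figures, across the worked steps. A single rounding finalizes every reported result; the derived quantities are computed using the weight values at 118.4 t of glass at full float precision (yield, net glass mass, the six compositions, LOI, the totals), as given in the question or the answer.
Per-oxide mass from batch:
  K2O: 13.84·0.6800 = 9.411 t
  SiO2: 6.967·0.5172 + 81.49·0.9951 = 84.69 t
  PbO: 17.92·0.9769 = 17.51 t
  CaO: 6.967·0.4798 = 3.343 t
  Al2O3: 1.846·0.6562 + 81.49·0.003000 = 1.456 t
  SrO: 2.822·0.7019 = 1.981 t
LOI: 13.84·0.3200 + 17.92·0.02310 + 6.967·0.003000 + 2.822·0.2981 + 1.846·0.3438 + 81.49·0.001900 = 6.494 t
Net of LOI, the glass mass = 124.9 − 6.494 = 118.4 t (equal to the oxide-mass sum)
oxide / glass × 100 gives the wt %

Glass mass = 118.4 t (batch 124.9 − LOI 6.494).
Composition: K2O 7.949%, SiO2 71.54%, PbO 14.79%, CaO 2.824%, Al2O3 1.230%, SrO 1.673%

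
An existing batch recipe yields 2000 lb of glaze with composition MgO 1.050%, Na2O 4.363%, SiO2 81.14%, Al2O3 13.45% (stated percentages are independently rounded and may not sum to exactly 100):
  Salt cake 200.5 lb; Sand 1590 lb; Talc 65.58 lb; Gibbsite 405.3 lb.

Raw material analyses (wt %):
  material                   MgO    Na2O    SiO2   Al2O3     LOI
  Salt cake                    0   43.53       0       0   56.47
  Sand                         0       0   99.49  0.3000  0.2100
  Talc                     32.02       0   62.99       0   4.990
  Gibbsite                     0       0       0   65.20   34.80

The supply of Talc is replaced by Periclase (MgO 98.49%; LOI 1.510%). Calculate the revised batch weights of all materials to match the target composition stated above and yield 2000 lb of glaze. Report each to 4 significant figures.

All internal work runs at exact precision from start to finish; the intermediate values are printed rounded to 4 significant digits — exactly one rounding is applied to each reported figure. The derived quantities (yield, four oxide percentages, totals, LOI, glass mass) are computed from the batch weights for 2000 lb of glass at exact precision, precisely as stated by problem or answer.
Oxide-by-oxide targets in 2000 lb glaze:
  MgO: 1.050% × 2000 = 21.00 lb
  Na2O: 4.363% × 2000 = 87.26 lb
  SiO2: 81.14% × 2000 = 1623 lb
  Al2O3: 13.45% × 2000 = 269.0 lb
Per-oxide balance check with the batch weights as given, at the basis given (summed amounts equal target values once rounding is allowed for):
  MgO: 21.32·0.9849 = 21.00 lb (target 21.00 lb)
  Na2O: 200.5·0.4353 = 87.28 lb (target 87.26 lb)
  SiO2: 1631·0.9949 = 1623 lb (target 1623 lb)
  Al2O3: 1631·0.003000 + 405.1·0.6520 = 269.0 lb (target 269.0 lb)
Glass-mass sanity pass: net batch after ignition = 2000 lb (oxide target masses add up to 2000 lb; stated basis 2000 lb — rounding explains the deltas).
Batch grand total — Σ batch = 2258 lb; LOI loss = Σ batch·LOI = 257.9 lb; the yield ratio, glass ÷ batch: 88.58%.

Revised batch per 2000 lb glaze:
  Salt cake: 200.5 lb
  Sand: 1631 lb
  Periclase: 21.32 lb
  Gibbsite: 405.1 lb
Total batch = 2258 lb; LOI loss = 257.9 lb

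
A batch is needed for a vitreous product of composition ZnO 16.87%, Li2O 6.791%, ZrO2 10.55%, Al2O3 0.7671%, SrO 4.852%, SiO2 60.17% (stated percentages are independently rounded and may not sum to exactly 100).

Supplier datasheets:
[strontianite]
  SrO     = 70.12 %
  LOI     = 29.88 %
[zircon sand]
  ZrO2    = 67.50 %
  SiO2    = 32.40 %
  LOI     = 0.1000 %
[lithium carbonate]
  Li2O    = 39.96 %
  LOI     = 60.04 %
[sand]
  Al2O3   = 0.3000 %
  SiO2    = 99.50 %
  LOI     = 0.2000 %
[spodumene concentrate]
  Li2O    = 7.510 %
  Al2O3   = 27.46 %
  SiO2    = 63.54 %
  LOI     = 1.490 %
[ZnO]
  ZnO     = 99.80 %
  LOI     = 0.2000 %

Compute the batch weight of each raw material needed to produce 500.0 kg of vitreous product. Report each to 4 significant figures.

The working math runs at full precision end to end; working values appear rounded to 4 significant figures between the steps. Every reported number sees exactly one rounding; the derived quantities, which include yield, totals, six oxide percentages, net glass mass, LOI, are recomputed at full precision, precisely as stated by question or answer, using the weight values for 500.0 kg of glass.
Per-oxide target masses for 500.0 kg vitreous product:
  ZnO: 16.87% × 500.0 = 84.35 kg
  Li2O: 6.791% × 500.0 = 33.96 kg
  ZrO2: 10.55% × 500.0 = 52.75 kg
  Al2O3: 0.7671% × 500.0 = 3.836 kg
  SrO: 4.852% × 500.0 = 24.26 kg
  SiO2: 60.17% × 500.0 = 300.8 kg
Per-oxide balance check working from each reported weight, for the quoted basis mass (every target is met by its sum modulo rounding of the values):
  ZnO: 84.52·0.9980 = 84.35 kg (target 84.35 kg)
  Li2O: 82.90·0.3996 + 11.02·0.07510 = 33.95 kg (target 33.96 kg)
  ZrO2: 78.15·0.6750 = 52.75 kg (target 52.75 kg)
  Al2O3: 269.9·0.003000 + 11.02·0.2746 = 3.836 kg (target 3.836 kg)
  SrO: 34.60·0.7012 = 24.26 kg (target 24.26 kg)
  SiO2: 78.15·0.3240 + 269.9·0.9950 + 11.02·0.6354 = 300.9 kg (target 300.8 kg)
Mass balance on the glass: batch total minus LOI = 500.0 kg (per-oxide target masses sum to 500.0 kg; basis as stated: 500.0 kg — gaps are rounding artifacts).
Summing the batch: Σ batch = 561.1 kg; loss to ignition Σ batch·LOI = 61.06 kg; yield = glass ÷ total batch = 89.12%.

Batch per 500.0 kg vitreous product:
  strontianite: 34.60 kg
  zircon sand: 78.15 kg
  lithium carbonate: 82.90 kg
  sand: 269.9 kg
  spodumene concentrate: 11.02 kg
  ZnO: 84.52 kg
Total batch = 561.1 kg; LOI loss = 61.06 kg; yield = 89.12%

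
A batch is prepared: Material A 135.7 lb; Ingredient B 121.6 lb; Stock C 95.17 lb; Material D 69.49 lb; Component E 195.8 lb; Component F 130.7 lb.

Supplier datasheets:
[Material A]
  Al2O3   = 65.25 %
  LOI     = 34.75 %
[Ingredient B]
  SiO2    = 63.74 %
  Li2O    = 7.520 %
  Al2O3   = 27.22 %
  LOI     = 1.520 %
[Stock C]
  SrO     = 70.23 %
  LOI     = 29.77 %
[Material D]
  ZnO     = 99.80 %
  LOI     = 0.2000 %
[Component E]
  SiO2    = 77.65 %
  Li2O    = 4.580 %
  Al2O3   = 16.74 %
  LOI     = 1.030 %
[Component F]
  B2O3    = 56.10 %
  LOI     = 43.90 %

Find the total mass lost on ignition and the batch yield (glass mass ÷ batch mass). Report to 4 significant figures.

The whole derivation runs at exact precision throughout — intermediates are displayed, with 4-significant-figure rounding, on the page — each reported value takes exactly one rounding; derived quantities are recomputed at exact precision (the yield, LOI, net glass mass, totals, the six compositions) from the weighed amounts per 611.6 lb of glass as they appear in the question or the answer.
Each material's LOI contribution:
  Material A: 135.7 × 0.3475 = 47.16 lb
  Ingredient B: 121.6 × 0.01520 = 1.848 lb
  Stock C: 95.17 × 0.2977 = 28.33 lb
  Material D: 69.49 × 0.002000 = 0.1390 lb
  Component E: 195.8 × 0.01030 = 2.017 lb
  Component F: 130.7 × 0.4390 = 57.38 lb
Total LOI = 136.9 lb
Glass = batch − LOI = 748.5 − 136.9 = 611.6 lb

LOI loss = 136.9 lb; glass = 611.6 lb; yield = 81.71%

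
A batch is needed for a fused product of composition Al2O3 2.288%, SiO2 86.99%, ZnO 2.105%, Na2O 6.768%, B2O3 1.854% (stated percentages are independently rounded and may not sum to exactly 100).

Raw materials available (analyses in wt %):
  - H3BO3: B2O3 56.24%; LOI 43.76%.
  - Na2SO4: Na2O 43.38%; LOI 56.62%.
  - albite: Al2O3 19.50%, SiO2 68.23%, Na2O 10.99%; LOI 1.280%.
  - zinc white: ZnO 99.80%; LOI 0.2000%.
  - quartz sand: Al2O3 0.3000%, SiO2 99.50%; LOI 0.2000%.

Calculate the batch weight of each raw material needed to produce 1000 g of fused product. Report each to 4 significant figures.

Batch per 1000 g fused product:
  H3BO3: 32.97 g
  Na2SO4: 129.4 g
  albite: 105.0 g
  zinc white: 21.09 g
  quartz sand: 802.3 g
Total batch = 1091 g; LOI loss = 90.68 g; yield = 91.69%

All arithmetic runs at full precision through every step — the intermediate values are shown, with 4-significant-figure rounding, as written. Each reported value is rounded a single time. Derived quantities, which include five oxide percentages, yield, the totals, glass mass, LOI, are rebuilt in exact precision, as quoted within the problem or answer text, from the batch weights per 1000 g of glass.
Oxide mass targets, per 1000 g fused product:
  Al2O3: 2.288% × 1000 = 22.88 g
  SiO2: 86.99% × 1000 = 869.9 g
  ZnO: 2.105% × 1000 = 21.05 g
  Na2O: 6.768% × 1000 = 67.68 g
  B2O3: 1.854% × 1000 = 18.54 g
Checking each oxide sum with the batch weights as given, under the basis named above (summed amounts equal target values given rounding of the digits):
  Al2O3: 105.0·0.1950 + 802.3·0.003000 = 22.88 g (target 22.88 g)
  SiO2: 105.0·0.6823 + 802.3·0.9950 = 869.9 g (target 869.9 g)
  ZnO: 21.09·0.9980 = 21.05 g (target 21.05 g)
  Na2O: 129.4·0.4338 + 105.0·0.1099 = 67.67 g (target 67.68 g)
  B2O3: 32.97·0.5624 = 18.54 g (target 18.54 g)
Glass-mass closure: batch Σ − ignition loss = 1000 g (summing oxide targets gives 1000 g; basis as stated: 1000 g — a pure rounding effect).
Total batch = Σ batch = 1091 g; the LOI term Σ batch·LOI equals 90.68 g; yield: glass divided by total = 91.69%.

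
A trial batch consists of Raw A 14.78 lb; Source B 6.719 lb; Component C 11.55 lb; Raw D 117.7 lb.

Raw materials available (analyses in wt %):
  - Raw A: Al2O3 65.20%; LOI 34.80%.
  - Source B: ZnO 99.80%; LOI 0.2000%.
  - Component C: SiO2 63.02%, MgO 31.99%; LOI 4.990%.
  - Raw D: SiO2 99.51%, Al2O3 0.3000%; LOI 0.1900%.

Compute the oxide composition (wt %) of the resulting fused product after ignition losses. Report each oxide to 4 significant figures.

Each numeric step carries full float precision throughout. Working values are displayed (rounded to four significant figures) across the worked steps; every reported result is rounded a single time — derived quantities, including LOI, glass mass, totals, the yield, four oxide percentages, are carried from the batch weights at 144.8 lb of glass in full float precision as they appear in problem or answer.
Oxide masses out of the charge:
  SiO2: 11.55·0.6302 + 117.7·0.9951 = 124.4 lb
  MgO: 11.55·0.3199 = 3.695 lb
  Al2O3: 14.78·0.6520 + 117.7·0.003000 = 9.990 lb
  ZnO: 6.719·0.9980 = 6.706 lb
LOI: 14.78·0.3480 + 6.719·0.002000 + 11.55·0.04990 + 117.7·0.001900 = 5.957 lb
Net of LOI, the glass mass = 150.7 − 5.957 = 144.8 lb (consistent with Σ oxide mass)
each wt % is 100 × oxide ÷ glass

Glass mass = 144.8 lb (batch 150.7 − LOI 5.957).
Composition: SiO2 85.92%, MgO 2.552%, Al2O3 6.899%, ZnO 4.631%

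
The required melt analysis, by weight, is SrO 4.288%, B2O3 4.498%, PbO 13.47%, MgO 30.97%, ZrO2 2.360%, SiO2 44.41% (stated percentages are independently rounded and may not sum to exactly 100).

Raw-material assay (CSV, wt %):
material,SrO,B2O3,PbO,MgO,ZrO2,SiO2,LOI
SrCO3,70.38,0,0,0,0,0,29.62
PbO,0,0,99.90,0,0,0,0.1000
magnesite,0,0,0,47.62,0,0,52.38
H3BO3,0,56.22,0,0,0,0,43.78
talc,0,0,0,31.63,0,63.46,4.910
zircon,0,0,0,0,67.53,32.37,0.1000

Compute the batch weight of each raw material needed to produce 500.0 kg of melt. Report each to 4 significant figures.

All internal work carries full precision from start to finish. In-progress results appear rounded to four significant figures on the page. Every reported value takes a single rounding — derived quantities, which include ignition loss, the yield, net glass mass, six oxide percentages, the totals, are recomputed in full precision, exactly as shown in the problem or the answer, using the weight values at 500.0 kg of glass.
The oxide mass targets at 500.0 kg melt:
  SrO: 4.288% × 500.0 = 21.44 kg
  B2O3: 4.498% × 500.0 = 22.49 kg
  PbO: 13.47% × 500.0 = 67.35 kg
  MgO: 30.97% × 500.0 = 154.8 kg
  ZrO2: 2.360% × 500.0 = 11.80 kg
  SiO2: 44.41% × 500.0 = 222.0 kg
Mass-balance tally per oxide with the batch weights as given, against the basis in use (target by target, the sums agree net of answer rounding effects):
  SrO: 30.46·0.7038 = 21.44 kg (target 21.44 kg)
  B2O3: 40.00·0.5622 = 22.49 kg (target 22.49 kg)
  PbO: 67.42·0.9990 = 67.35 kg (target 67.35 kg)
  MgO: 98.69·0.4762 + 341.0·0.3163 = 154.9 kg (target 154.8 kg)
  ZrO2: 17.47·0.6753 = 11.80 kg (target 11.80 kg)
  SiO2: 341.0·0.6346 + 17.47·0.3237 = 222.1 kg (target 222.0 kg)
Glass mass check: net batch after ignition = 500.0 kg (the Σ of target masses is 500.0 kg; against the stated basis, 500.0 kg — any gap is answer rounding).
Batch total: Σ batch = 595.0 kg; Σ batch·LOI gives LOI loss = 95.06 kg; the yield ratio, glass ÷ batch: 84.03%.

Batch per 500.0 kg melt:
  SrCO3: 30.46 kg
  PbO: 67.42 kg
  magnesite: 98.69 kg
  H3BO3: 40.00 kg
  talc: 341.0 kg
  zircon: 17.47 kg
Total batch = 595.0 kg; LOI loss = 95.06 kg; yield = 84.03%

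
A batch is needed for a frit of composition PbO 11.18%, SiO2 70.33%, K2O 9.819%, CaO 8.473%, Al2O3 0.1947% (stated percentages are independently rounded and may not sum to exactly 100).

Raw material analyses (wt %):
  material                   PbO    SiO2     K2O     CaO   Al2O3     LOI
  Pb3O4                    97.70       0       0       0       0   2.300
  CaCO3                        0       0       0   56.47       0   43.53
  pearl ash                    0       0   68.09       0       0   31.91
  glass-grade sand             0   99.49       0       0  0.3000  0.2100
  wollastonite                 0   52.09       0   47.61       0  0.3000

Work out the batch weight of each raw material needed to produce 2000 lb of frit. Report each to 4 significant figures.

The intermediate values are displayed, rounded to four significant digits, when written out — each numeric step runs at full float precision throughout. Exactly one rounding goes into each reported number. The derived quantities, which include the yield, ignition loss, five oxide percentages, the totals, glass mass, are rebuilt in exact precision, exactly as printed in question or answer, from the batch weights on 2000 lb of glass.
Per-oxide target masses for 2000 lb frit:
  PbO: 11.18% × 2000 = 223.6 lb
  SiO2: 70.33% × 2000 = 1407 lb
  K2O: 9.819% × 2000 = 196.4 lb
  CaO: 8.473% × 2000 = 169.5 lb
  Al2O3: 0.1947% × 2000 = 3.894 lb
Mass-balance tally per oxide applying the batch weights above, under the basis named above (oxide sums agree with the targets up to rounding of the answer):
  PbO: 228.9·0.9770 = 223.6 lb (target 223.6 lb)
  SiO2: 1298·0.9949 + 221.2·0.5209 = 1407 lb (target 1407 lb)
  K2O: 288.4·0.6809 = 196.4 lb (target 196.4 lb)
  CaO: 113.6·0.5647 + 221.2·0.4761 = 169.5 lb (target 169.5 lb)
  Al2O3: 1298·0.003000 = 3.894 lb (target 3.894 lb)
Mass balance on the glass: total charge less LOI = 2000 lb (the targets, summed, come to 2000 lb; basis as stated: 2000 lb — any gap is answer rounding).
Batch total: Σ batch = 2150 lb; loss to ignition Σ batch·LOI = 150.1 lb; as yield: glass ÷ batch → 93.02%.

Batch per 2000 lb frit:
  Pb3O4: 228.9 lb
  CaCO3: 113.6 lb
  pearl ash: 288.4 lb
  glass-grade sand: 1298 lb
  wollastonite: 221.2 lb
Total batch = 2150 lb; LOI loss = 150.1 lb; yield = 93.02%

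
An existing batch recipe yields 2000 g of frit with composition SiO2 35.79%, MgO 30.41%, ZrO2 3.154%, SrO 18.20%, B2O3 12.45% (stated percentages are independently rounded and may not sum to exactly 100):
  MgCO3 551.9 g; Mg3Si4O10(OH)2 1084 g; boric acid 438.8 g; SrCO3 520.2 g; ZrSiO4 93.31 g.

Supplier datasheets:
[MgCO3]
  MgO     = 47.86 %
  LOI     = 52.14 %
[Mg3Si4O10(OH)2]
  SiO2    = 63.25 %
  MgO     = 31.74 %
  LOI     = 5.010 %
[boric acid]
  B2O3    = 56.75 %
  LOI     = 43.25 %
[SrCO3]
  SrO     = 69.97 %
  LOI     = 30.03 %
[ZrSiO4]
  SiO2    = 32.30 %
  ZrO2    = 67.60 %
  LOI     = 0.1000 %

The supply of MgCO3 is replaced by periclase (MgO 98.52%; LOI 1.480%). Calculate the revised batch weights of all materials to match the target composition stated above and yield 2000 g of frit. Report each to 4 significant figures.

Revised batch per 2000 g frit:
  periclase: 268.1 g
  Mg3Si4O10(OH)2: 1084 g
  boric acid: 438.8 g
  SrCO3: 520.2 g
  ZrSiO4: 93.31 g
Total batch = 2404 g; LOI loss = 404.4 g

Intermediates are printed (rounded to four significant figures) across the worked steps — full precision is maintained from start to finish — each reported result sees exactly one rounding — all derived quantities (yield, the five compositions, totals, glass mass, ignition loss) are carried in exact precision starting from the weights at 2000 g of glass as given in the question or the answer.
Per-oxide target masses for 2000 g frit:
  SiO2: 35.79% × 2000 = 715.8 g
  MgO: 30.41% × 2000 = 608.2 g
  ZrO2: 3.154% × 2000 = 63.08 g
  SrO: 18.20% × 2000 = 364.0 g
  B2O3: 12.45% × 2000 = 249.0 g
A balance pass over the oxides, with the batch weights as given, relative to the basis at hand (summed amounts equal target values modulo rounding of the values):
  SiO2: 1084·0.6325 + 93.31·0.3230 = 715.8 g (target 715.8 g)
  MgO: 268.1·0.9852 + 1084·0.3174 = 608.2 g (target 608.2 g)
  ZrO2: 93.31·0.6760 = 63.08 g (target 63.08 g)
  SrO: 520.2·0.6997 = 364.0 g (target 364.0 g)
  B2O3: 438.8·0.5675 = 249.0 g (target 249.0 g)
Glass-mass sanity pass: total charge less LOI = 2000 g (the targets, summed, come to 2000 g; with the basis standing at 2000 g — differing by rounding only).
Total batch = Σ batch = 2404 g; LOI removed, Σ of batch·LOI: 404.4 g; yield = glass ÷ total batch = 83.18%.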